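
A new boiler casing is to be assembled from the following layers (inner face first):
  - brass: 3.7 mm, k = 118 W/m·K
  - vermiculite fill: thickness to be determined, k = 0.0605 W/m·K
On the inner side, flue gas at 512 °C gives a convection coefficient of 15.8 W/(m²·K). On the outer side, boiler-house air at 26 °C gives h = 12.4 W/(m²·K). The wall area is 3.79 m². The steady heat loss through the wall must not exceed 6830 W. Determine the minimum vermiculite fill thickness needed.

L ≈ 7.61 mm

Series thermal resistances:
R_inner film = 1/(h_i·A) = 1/(15.8×3.79) = 0.0167 K/W
R_brass = L/(kA) = 0.0037/(118×3.79) = 8.273×10^-6 K/W
R_outer film = 1/(h_o·A) = 1/(12.4×3.79) = 0.02128 K/W
Sum of the known resistances R_other = 0.03799 K/W
Required total resistance R_tot = ΔT/Q_allow = 486/6830 = 0.07116 K/W
R_vermiculite fill = R_tot − R_other = 0.03317 K/W
L = R·k·A = 0.03317×0.0605×3.79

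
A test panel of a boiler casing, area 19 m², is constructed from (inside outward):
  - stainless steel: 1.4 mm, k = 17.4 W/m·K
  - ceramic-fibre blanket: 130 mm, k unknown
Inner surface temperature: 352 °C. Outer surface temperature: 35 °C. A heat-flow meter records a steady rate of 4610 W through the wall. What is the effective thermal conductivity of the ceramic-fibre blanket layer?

Thermal resistances in series:
R_stainless steel = L/(kA) = 0.0014/(17.4×19) = 4.235×10^-6 K/W
Sum of known resistances R_other = 4.235×10^-6 K/W
Total R = ΔT/Q = 317/4610 = 0.06876 K/W
R_ceramic-fibre blanket = R_total − R_other = 0.06876 K/W
k = L/(R·A) = 0.13/(0.06876×19)

k ≈ 0.0995 W/(m·K)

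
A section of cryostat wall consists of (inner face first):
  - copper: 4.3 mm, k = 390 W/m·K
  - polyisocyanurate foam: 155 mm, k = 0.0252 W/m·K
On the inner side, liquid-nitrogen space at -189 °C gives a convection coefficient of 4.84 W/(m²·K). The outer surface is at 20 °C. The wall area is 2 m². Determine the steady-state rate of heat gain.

Q ≈ 65.7 W

Series thermal resistances:
R_inner film = 1/(h_i·A) = 1/(4.84×2) = 0.1033 K/W
R_copper = L/(kA) = 0.0043/(390×2) = 5.513×10^-6 K/W
R_polyisocyanurate foam = L/(kA) = 0.155/(0.0252×2) = 3.075 K/W
R_total = 3.179 K/W
Q = ΔT / R_total = 209 / 3.179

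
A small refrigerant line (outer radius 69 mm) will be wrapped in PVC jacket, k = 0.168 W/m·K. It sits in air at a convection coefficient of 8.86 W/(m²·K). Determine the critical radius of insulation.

For a cylinder r_cr = k/h = 0.168/8.86
r_cr = 19 mm; since the bare radius (69 mm) is above r_cr, any added insulation will reduce heat loss.

r_cr ≈ 19 mm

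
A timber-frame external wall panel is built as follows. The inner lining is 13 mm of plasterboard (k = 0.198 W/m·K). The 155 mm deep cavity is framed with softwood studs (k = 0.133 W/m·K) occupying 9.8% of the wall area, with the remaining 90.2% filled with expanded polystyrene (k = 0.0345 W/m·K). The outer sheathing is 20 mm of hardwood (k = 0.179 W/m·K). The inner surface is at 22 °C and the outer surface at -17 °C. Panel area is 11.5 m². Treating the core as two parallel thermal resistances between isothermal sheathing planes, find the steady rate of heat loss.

Q ≈ 122 W

Sheathing layers in series; stud and cavity paths in parallel between them.
R_inner = 0.013/(0.198×11.5) = 0.005709 K/W
R_stud  = 0.155/(0.133×0.098×11.5) = 1.034 K/W
R_cav   = 0.155/(0.0345×0.902×11.5) = 0.4331 K/W
1/R_core = 1/R_stud + 1/R_cav → R_core = 0.3053 K/W
R_outer = 0.02/(0.179×11.5) = 0.009716 K/W
R_total = 0.3207 K/W
Q = ΔT/R_total = 39/0.3207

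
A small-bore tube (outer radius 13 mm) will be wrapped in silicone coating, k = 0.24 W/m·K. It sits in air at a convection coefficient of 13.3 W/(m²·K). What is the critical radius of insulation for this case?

For a cylinder r_cr = k/h = 0.24/13.3
r_cr = 18 mm; since the bare radius (13 mm) is below r_cr, adding a thin layer of insulation will *increase* heat loss.

r_cr ≈ 18 mm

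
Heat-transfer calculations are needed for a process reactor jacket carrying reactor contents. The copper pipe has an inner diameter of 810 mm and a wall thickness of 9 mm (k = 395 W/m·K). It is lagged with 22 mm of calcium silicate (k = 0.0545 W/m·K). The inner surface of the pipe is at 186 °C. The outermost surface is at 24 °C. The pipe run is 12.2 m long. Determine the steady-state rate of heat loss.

For a radial system each layer contributes R = ln(r_out/r_in)/(2πkL); films add R = 1/(hA).
R_copper pipe wall = ln(414/405)/(2π×395×12.2) = 7.259×10^-7 K/W
R_calcium silicate = ln(436/414)/(2π×0.0545×12.2) = 0.01239 K/W
R_total = 0.01239 K/W
Q = ΔT/R_total = 162/0.01239

Q ≈ 13100 W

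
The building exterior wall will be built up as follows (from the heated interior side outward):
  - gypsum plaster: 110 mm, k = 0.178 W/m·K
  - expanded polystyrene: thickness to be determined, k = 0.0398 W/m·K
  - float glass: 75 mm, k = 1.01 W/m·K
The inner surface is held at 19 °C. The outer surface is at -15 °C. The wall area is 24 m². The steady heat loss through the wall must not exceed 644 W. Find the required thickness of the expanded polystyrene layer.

L ≈ 22.9 mm

Thermal resistances in series:
R_gypsum plaster = L/(kA) = 0.11/(0.178×24) = 0.02575 K/W
R_float glass = L/(kA) = 0.075/(1.01×24) = 0.003094 K/W
Sum of the known resistances R_other = 0.02884 K/W
Required total resistance R_tot = ΔT/Q_allow = 34/644 = 0.0528 K/W
R_expanded polystyrene = R_tot − R_other = 0.02395 K/W
L = R·k·A = 0.02395×0.0398×24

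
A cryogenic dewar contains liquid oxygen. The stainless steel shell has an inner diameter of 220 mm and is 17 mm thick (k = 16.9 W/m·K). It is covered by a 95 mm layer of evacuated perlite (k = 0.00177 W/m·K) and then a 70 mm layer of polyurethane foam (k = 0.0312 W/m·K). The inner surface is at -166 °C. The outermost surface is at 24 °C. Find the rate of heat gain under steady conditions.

Q ≈ 1.23 W

Spherical conduction: R = (1/r_in − 1/r_out)/(4πk) per layer; series-sum.
R_stainless steel shell = (1/0.11 − 1/0.127)/(4π×16.9) = 0.00573 K/W
R_evacuated perlite = (1/0.127 − 1/0.222)/(4π×0.00177) = 151.5 K/W
R_polyurethane foam = (1/0.222 − 1/0.292)/(4π×0.0312) = 2.754 K/W
R_total = 154.2 K/W
Q = ΔT/R_total = 190/154.2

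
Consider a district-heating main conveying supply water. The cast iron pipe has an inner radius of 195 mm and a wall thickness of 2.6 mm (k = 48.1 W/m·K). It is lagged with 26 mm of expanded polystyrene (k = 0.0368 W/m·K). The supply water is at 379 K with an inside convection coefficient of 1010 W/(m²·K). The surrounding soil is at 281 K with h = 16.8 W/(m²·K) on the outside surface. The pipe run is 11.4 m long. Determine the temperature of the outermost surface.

Treating each annulus and film as a series resistance:
R_inner film = 1/(h_i·2πr₁L) = 1/(1010×2π×0.195×11.4) = 7.089×10^-5 K/W
R_cast iron pipe wall = ln(197.6/195)/(2π×48.1×11.4) = 3.844×10^-6 K/W
R_expanded polystyrene = ln(223.6/197.6)/(2π×0.0368×11.4) = 0.0469 K/W
R_outer film = 1/(h_o·2πr_oL) = 1/(16.8×2π×0.2236×11.4) = 0.003717 K/W
R_total = 0.05069 K/W
Q = ΔT/R_total = 98/0.05069
Q = 1930 W
T_interface = T_inner − Q·ΣR(inner→interface) = 379 − 1930×0.04697

T ≈ 288 K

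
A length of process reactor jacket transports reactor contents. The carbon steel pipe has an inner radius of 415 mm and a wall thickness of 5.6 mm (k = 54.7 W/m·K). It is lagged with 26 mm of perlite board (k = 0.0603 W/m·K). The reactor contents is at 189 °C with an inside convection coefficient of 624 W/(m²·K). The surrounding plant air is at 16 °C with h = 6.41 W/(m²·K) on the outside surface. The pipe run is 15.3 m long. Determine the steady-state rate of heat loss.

Per-layer cylindrical resistances, series-summed:
R_inner film = 1/(h_i·2πr₁L) = 1/(624×2π×0.415×15.3) = 4.017×10^-5 K/W
R_carbon steel pipe wall = ln(420.6/415)/(2π×54.7×15.3) = 2.549×10^-6 K/W
R_perlite board = ln(446.6/420.6)/(2π×0.0603×15.3) = 0.01035 K/W
R_outer film = 1/(h_o·2πr_oL) = 1/(6.41×2π×0.4466×15.3) = 0.003634 K/W
R_total = 0.01402 K/W
Q = ΔT/R_total = 173/0.01402

Q ≈ 12300 W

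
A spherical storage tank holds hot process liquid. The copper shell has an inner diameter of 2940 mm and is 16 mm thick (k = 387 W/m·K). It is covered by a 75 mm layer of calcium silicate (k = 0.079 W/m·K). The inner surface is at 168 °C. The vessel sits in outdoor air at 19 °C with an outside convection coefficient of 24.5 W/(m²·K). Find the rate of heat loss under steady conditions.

Each spherical layer contributes R = (1/r_i − 1/r_o)/(4πk):
R_copper shell = (1/1.47 − 1/1.486)/(4π×387) = 1.506×10^-6 K/W
R_calcium silicate = (1/1.486 − 1/1.561)/(4π×0.079) = 0.03257 K/W
R_outer film = 1/(h·4πr_o²) = 1/(24.5×4π×1.561²) = 0.001333 K/W
R_total = 0.0339 K/W
Q = ΔT/R_total = 149/0.0339

Q ≈ 4390 W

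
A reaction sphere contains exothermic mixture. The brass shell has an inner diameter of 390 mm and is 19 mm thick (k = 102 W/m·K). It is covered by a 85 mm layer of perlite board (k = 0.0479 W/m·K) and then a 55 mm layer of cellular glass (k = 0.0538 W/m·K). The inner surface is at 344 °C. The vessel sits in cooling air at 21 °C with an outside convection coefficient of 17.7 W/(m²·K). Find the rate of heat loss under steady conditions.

Radial (spherical) resistances in series:
R_brass shell = (1/0.195 − 1/0.214)/(4π×102) = 3.552×10^-4 K/W
R_perlite board = (1/0.214 − 1/0.299)/(4π×0.0479) = 2.207 K/W
R_cellular glass = (1/0.299 − 1/0.354)/(4π×0.0538) = 0.7686 K/W
R_outer film = 1/(h·4πr_o²) = 1/(17.7×4π×0.354²) = 0.03588 K/W
R_total = 3.012 K/W
Q = ΔT/R_total = 323/3.012

Q ≈ 107 W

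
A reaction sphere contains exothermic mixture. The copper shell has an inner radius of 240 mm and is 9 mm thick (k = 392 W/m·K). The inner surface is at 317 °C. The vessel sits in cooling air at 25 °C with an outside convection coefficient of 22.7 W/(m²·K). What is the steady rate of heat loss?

Spherical conduction: R = (1/r_in − 1/r_out)/(4πk) per layer; series-sum.
R_copper shell = (1/0.24 − 1/0.249)/(4π×392) = 3.057×10^-5 K/W
R_outer film = 1/(h·4πr_o²) = 1/(22.7×4π×0.249²) = 0.05654 K/W
R_total = 0.05657 K/W
Q = ΔT/R_total = 292/0.05657

Q ≈ 5160 W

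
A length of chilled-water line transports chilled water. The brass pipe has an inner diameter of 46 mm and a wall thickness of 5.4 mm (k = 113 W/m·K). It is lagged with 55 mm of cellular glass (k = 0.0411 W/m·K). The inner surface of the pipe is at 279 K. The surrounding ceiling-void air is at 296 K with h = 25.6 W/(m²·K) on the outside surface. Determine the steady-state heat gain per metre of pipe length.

Per-layer cylindrical resistances, series-summed:
R_brass pipe wall = ln(28.4/23)/(2π×113×1) = 2.97×10^-4 K/W
R_cellular glass = ln(83.4/28.4)/(2π×0.0411×1) = 4.172 K/W
R_outer film = 1/(h_o·2πr_oL) = 1/(25.6×2π×0.0834×1) = 0.07454 K/W
R_total = 4.246 K/W
Q = ΔT/R_total = 17/4.246

q′ ≈ 4 W/m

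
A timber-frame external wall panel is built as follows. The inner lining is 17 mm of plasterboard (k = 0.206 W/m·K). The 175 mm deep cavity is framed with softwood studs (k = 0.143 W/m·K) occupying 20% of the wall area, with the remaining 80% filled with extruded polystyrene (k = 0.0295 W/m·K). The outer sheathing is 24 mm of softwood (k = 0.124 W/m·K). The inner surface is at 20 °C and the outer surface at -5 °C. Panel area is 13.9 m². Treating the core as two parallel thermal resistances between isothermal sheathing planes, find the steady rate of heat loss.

Q ≈ 95.8 W

Sheathing layers in series; stud and cavity paths in parallel between them.
R_inner = 0.017/(0.206×13.9) = 0.005937 K/W
R_stud  = 0.175/(0.143×0.2×13.9) = 0.4402 K/W
R_cav   = 0.175/(0.0295×0.8×13.9) = 0.5335 K/W
1/R_core = 1/R_stud + 1/R_cav → R_core = 0.2412 K/W
R_outer = 0.024/(0.124×13.9) = 0.01392 K/W
R_total = 0.261 K/W
Q = ΔT/R_total = 25/0.261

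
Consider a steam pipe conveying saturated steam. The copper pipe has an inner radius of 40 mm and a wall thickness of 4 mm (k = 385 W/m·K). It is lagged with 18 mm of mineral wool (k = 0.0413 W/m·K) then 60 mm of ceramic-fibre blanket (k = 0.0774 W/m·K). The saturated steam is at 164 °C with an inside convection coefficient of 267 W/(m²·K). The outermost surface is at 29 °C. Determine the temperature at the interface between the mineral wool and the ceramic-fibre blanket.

Per-layer cylindrical resistances, series-summed:
R_inner film = 1/(h_i·2πr₁L) = 1/(267×2π×0.04×1) = 0.0149 K/W
R_copper pipe wall = ln(44/40)/(2π×385×1) = 3.94×10^-5 K/W
R_mineral wool = ln(62/44)/(2π×0.0413×1) = 1.322 K/W
R_ceramic-fibre blanket = ln(122/62)/(2π×0.0774×1) = 1.392 K/W
R_total = 2.728 K/W
Q = ΔT/R_total = 135/2.728
Q = 49.5 W/m
T_interface = T_inner − Q·ΣR(inner→interface) = 164 − 49.5×1.337

T ≈ 97.9 °C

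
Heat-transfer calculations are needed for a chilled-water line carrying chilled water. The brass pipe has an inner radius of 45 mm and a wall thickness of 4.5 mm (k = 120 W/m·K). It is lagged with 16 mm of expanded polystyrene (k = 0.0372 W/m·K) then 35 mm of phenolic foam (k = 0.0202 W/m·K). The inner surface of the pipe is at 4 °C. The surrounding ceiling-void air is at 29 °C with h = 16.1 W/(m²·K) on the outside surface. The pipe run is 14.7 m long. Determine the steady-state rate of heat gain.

Treating each annulus and film as a series resistance:
R_brass pipe wall = ln(49.5/45)/(2π×120×14.7) = 8.599×10^-6 K/W
R_expanded polystyrene = ln(65.5/49.5)/(2π×0.0372×14.7) = 0.08152 K/W
R_phenolic foam = ln(100.5/65.5)/(2π×0.0202×14.7) = 0.2295 K/W
R_outer film = 1/(h_o·2πr_oL) = 1/(16.1×2π×0.1005×14.7) = 0.006691 K/W
R_total = 0.3177 K/W
Q = ΔT/R_total = 25/0.3177

Q ≈ 78.7 W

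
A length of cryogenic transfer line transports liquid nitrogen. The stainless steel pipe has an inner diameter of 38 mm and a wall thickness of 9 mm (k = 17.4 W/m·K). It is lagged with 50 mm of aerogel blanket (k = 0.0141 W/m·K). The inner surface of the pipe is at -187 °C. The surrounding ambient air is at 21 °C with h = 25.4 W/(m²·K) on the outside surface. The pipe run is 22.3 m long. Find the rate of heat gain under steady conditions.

Q ≈ 398 W

For a radial system each layer contributes R = ln(r_out/r_in)/(2πkL); films add R = 1/(hA).
R_stainless steel pipe wall = ln(28/19)/(2π×17.4×22.3) = 1.591×10^-4 K/W
R_aerogel blanket = ln(78/28)/(2π×0.0141×22.3) = 0.5186 K/W
R_outer film = 1/(h_o·2πr_oL) = 1/(25.4×2π×0.078×22.3) = 0.003602 K/W
R_total = 0.5223 K/W
Q = ΔT/R_total = 208/0.5223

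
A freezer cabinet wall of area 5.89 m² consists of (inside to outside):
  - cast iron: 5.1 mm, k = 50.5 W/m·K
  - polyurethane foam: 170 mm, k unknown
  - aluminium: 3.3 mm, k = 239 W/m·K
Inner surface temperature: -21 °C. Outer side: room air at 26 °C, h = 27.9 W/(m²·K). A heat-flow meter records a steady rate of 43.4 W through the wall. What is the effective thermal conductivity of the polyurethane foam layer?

Series thermal resistances:
R_cast iron = L/(kA) = 0.0051/(50.5×5.89) = 1.715×10^-5 K/W
R_aluminium = L/(kA) = 0.0033/(239×5.89) = 2.344×10^-6 K/W
R_outer film = 1/(h_o·A) = 1/(27.9×5.89) = 0.006085 K/W
Sum of known resistances R_other = 0.006105 K/W
Total R = ΔT/Q = 47/43.4 = 1.083 K/W
R_polyurethane foam = R_total − R_other = 1.077 K/W
k = L/(R·A) = 0.17/(1.077×5.89)

k ≈ 0.0268 W/(m·K)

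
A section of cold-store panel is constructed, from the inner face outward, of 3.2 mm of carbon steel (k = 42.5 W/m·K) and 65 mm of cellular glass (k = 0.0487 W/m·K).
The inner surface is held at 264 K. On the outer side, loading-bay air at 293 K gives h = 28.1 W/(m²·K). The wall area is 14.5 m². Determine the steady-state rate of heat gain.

Q ≈ 307 W

Model the wall as resistances in series:
R_carbon steel = L/(kA) = 0.0032/(42.5×14.5) = 5.193×10^-6 K/W
R_cellular glass = L/(kA) = 0.065/(0.0487×14.5) = 0.09205 K/W
R_outer film = 1/(h_o·A) = 1/(28.1×14.5) = 0.002454 K/W
R_total = 0.09451 K/W
Q = ΔT / R_total = 29 / 0.09451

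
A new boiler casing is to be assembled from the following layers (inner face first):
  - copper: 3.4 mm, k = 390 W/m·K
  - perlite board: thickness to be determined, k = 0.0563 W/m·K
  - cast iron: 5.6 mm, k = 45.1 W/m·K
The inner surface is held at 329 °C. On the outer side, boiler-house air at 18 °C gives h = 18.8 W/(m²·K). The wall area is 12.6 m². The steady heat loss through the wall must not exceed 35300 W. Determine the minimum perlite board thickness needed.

L ≈ 3.25 mm

Thermal resistances in series:
R_copper = L/(kA) = 0.0034/(390×12.6) = 6.919×10^-7 K/W
R_cast iron = L/(kA) = 0.0056/(45.1×12.6) = 9.855×10^-6 K/W
R_outer film = 1/(h_o·A) = 1/(18.8×12.6) = 0.004222 K/W
Sum of the known resistances R_other = 0.004232 K/W
Required total resistance R_tot = ΔT/Q_allow = 311/35300 = 0.00881 K/W
R_perlite board = R_tot − R_other = 0.004578 K/W
L = R·k·A = 0.004578×0.0563×12.6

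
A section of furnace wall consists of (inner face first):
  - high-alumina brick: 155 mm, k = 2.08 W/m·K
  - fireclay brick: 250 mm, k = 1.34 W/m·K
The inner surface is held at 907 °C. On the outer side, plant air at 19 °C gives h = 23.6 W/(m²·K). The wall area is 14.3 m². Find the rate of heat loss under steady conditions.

Thermal resistances in series:
R_high-alumina brick = L/(kA) = 0.155/(2.08×14.3) = 0.005211 K/W
R_fireclay brick = L/(kA) = 0.25/(1.34×14.3) = 0.01305 K/W
R_outer film = 1/(h_o·A) = 1/(23.6×14.3) = 0.002963 K/W
R_total = 0.02122 K/W
Q = ΔT / R_total = 888 / 0.02122

Q ≈ 41800 W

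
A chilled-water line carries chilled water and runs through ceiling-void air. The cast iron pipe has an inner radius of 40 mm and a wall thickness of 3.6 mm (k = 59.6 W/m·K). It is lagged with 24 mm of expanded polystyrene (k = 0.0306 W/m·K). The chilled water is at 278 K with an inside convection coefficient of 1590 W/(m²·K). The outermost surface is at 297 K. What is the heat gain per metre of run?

Per-layer cylindrical resistances, series-summed:
R_inner film = 1/(h_i·2πr₁L) = 1/(1590×2π×0.04×1) = 0.002502 K/W
R_cast iron pipe wall = ln(43.6/40)/(2π×59.6×1) = 2.301×10^-4 K/W
R_expanded polystyrene = ln(67.6/43.6)/(2π×0.0306×1) = 2.281 K/W
R_total = 2.284 K/W
Q = ΔT/R_total = 19/2.284

q′ ≈ 8.32 W/m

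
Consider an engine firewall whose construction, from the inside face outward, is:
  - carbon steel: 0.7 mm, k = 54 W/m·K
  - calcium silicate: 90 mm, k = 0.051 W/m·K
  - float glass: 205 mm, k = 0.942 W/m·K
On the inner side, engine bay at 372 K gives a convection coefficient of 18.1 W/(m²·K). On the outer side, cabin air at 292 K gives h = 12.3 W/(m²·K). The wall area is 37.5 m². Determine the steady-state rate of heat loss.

Q ≈ 1420 W

Using the resistance-network approach (series):
R_inner film = 1/(h_i·A) = 1/(18.1×37.5) = 0.001473 K/W
R_carbon steel = L/(kA) = 0.0007/(54×37.5) = 3.457×10^-7 K/W
R_calcium silicate = L/(kA) = 0.09/(0.051×37.5) = 0.04706 K/W
R_float glass = L/(kA) = 0.205/(0.942×37.5) = 0.005803 K/W
R_outer film = 1/(h_o·A) = 1/(12.3×37.5) = 0.002168 K/W
R_total = 0.0565 K/W
Q = ΔT / R_total = 80 / 0.0565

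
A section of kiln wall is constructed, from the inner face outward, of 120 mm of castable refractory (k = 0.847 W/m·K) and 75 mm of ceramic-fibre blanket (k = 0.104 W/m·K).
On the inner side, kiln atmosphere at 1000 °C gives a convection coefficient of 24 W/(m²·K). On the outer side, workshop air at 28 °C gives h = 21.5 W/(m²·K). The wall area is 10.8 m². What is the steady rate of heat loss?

Model the wall as resistances in series:
R_inner film = 1/(h_i·A) = 1/(24×10.8) = 0.003858 K/W
R_castable refractory = L/(kA) = 0.12/(0.847×10.8) = 0.01312 K/W
R_ceramic-fibre blanket = L/(kA) = 0.075/(0.104×10.8) = 0.06677 K/W
R_outer film = 1/(h_o·A) = 1/(21.5×10.8) = 0.004307 K/W
R_total = 0.08806 K/W
Q = ΔT / R_total = 972 / 0.08806

Q ≈ 11000 W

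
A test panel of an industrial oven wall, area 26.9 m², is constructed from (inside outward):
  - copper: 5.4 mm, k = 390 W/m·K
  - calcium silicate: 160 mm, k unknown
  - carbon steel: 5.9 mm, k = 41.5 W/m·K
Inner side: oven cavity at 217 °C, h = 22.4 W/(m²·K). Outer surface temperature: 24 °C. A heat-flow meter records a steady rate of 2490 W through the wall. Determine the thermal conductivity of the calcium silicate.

Model the wall as resistances in series:
R_inner film = 1/(h_i·A) = 1/(22.4×26.9) = 0.00166 K/W
R_copper = L/(kA) = 0.0054/(390×26.9) = 5.147×10^-7 K/W
R_carbon steel = L/(kA) = 0.0059/(41.5×26.9) = 5.285×10^-6 K/W
Sum of known resistances R_other = 0.001665 K/W
Total R = ΔT/Q = 193/2490 = 0.07751 K/W
R_calcium silicate = R_total − R_other = 0.07584 K/W
k = L/(R·A) = 0.16/(0.07584×26.9)

k ≈ 0.0784 W/(m·K)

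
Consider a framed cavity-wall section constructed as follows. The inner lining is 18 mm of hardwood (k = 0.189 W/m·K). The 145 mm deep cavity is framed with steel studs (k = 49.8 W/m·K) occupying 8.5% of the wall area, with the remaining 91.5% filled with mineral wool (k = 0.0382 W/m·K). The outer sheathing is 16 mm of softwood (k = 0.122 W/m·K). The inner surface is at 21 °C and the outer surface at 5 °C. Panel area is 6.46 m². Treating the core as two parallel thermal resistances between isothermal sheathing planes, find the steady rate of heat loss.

Sheathing layers in series; stud and cavity paths in parallel between them.
R_inner = 0.018/(0.189×6.46) = 0.01474 K/W
R_stud  = 0.145/(49.8×0.085×6.46) = 0.005303 K/W
R_cav   = 0.145/(0.0382×0.915×6.46) = 0.6422 K/W
1/R_core = 1/R_stud + 1/R_cav → R_core = 0.005259 K/W
R_outer = 0.016/(0.122×6.46) = 0.0203 K/W
R_total = 0.0403 K/W
Q = ΔT/R_total = 16/0.0403

Q ≈ 397 W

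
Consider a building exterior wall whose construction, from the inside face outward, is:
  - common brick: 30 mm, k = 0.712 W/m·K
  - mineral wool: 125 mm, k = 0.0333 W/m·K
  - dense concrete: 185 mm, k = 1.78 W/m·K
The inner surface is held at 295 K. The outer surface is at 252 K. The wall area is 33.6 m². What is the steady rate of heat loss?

Model the wall as resistances in series:
R_common brick = L/(kA) = 0.03/(0.712×33.6) = 0.001254 K/W
R_mineral wool = L/(kA) = 0.125/(0.0333×33.6) = 0.1117 K/W
R_dense concrete = L/(kA) = 0.185/(1.78×33.6) = 0.003093 K/W
R_total = 0.1161 K/W
Q = ΔT / R_total = 43 / 0.1161

Q ≈ 370 W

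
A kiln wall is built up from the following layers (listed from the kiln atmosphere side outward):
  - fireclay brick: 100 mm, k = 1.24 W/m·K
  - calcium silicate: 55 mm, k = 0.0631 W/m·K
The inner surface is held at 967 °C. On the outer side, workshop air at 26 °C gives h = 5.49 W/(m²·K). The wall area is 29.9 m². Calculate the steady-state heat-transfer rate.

Q ≈ 24800 W

Series thermal resistances:
R_fireclay brick = L/(kA) = 0.1/(1.24×29.9) = 0.002697 K/W
R_calcium silicate = L/(kA) = 0.055/(0.0631×29.9) = 0.02915 K/W
R_outer film = 1/(h_o·A) = 1/(5.49×29.9) = 0.006092 K/W
R_total = 0.03794 K/W
Q = ΔT / R_total = 941 / 0.03794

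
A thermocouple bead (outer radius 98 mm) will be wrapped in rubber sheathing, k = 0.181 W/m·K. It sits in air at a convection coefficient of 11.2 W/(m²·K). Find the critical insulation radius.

r_cr ≈ 32.3 mm

For a sphere r_cr = 2k/h = 2×0.181/11.2
r_cr = 32.3 mm; since the bare radius (98 mm) is above r_cr, any added insulation will reduce heat loss.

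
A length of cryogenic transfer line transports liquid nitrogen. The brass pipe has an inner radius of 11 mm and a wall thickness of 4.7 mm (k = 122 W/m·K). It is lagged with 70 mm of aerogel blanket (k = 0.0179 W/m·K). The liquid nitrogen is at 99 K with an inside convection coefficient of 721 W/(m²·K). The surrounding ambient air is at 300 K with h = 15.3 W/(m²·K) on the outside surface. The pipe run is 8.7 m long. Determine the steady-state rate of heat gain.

Q ≈ 115 W

Cylindrical conduction, so R = ln(r₂/r₁)/(2πkL) per layer, in series:
R_inner film = 1/(h_i·2πr₁L) = 1/(721×2π×0.011×8.7) = 0.002307 K/W
R_brass pipe wall = ln(15.7/11)/(2π×122×8.7) = 5.335×10^-5 K/W
R_aerogel blanket = ln(85.7/15.7)/(2π×0.0179×8.7) = 1.735 K/W
R_outer film = 1/(h_o·2πr_oL) = 1/(15.3×2π×0.0857×8.7) = 0.01395 K/W
R_total = 1.751 K/W
Q = ΔT/R_total = 201/1.751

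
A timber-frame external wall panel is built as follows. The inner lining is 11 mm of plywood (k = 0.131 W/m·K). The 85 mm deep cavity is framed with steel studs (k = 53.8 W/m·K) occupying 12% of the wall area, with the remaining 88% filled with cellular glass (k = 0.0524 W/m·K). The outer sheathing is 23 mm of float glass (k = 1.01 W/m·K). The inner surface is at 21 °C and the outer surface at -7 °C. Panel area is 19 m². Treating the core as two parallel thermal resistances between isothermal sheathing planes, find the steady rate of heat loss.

Sheathing layers in series; stud and cavity paths in parallel between them.
R_inner = 0.011/(0.131×19) = 0.004419 K/W
R_stud  = 0.085/(53.8×0.12×19) = 6.929×10^-4 K/W
R_cav   = 0.085/(0.0524×0.88×19) = 0.09702 K/W
1/R_core = 1/R_stud + 1/R_cav → R_core = 6.88×10^-4 K/W
R_outer = 0.023/(1.01×19) = 0.001199 K/W
R_total = 0.006306 K/W
Q = ΔT/R_total = 28/0.006306

Q ≈ 4440 W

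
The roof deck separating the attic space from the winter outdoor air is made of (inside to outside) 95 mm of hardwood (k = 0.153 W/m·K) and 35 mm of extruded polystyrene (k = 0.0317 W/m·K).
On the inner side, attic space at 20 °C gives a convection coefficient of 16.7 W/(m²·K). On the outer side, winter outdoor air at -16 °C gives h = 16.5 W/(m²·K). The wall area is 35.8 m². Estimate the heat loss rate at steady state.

Q ≈ 698 W

Series thermal resistances:
R_inner film = 1/(h_i·A) = 1/(16.7×35.8) = 0.001673 K/W
R_hardwood = L/(kA) = 0.095/(0.153×35.8) = 0.01734 K/W
R_extruded polystyrene = L/(kA) = 0.035/(0.0317×35.8) = 0.03084 K/W
R_outer film = 1/(h_o·A) = 1/(16.5×35.8) = 0.001693 K/W
R_total = 0.05155 K/W
Q = ΔT / R_total = 36 / 0.05155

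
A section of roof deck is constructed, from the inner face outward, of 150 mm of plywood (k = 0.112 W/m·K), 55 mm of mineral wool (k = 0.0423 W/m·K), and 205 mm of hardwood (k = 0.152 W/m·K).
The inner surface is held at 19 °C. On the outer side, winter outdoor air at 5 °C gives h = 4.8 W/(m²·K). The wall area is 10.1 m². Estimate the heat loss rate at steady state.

Q ≈ 33.7 W

Using the resistance-network approach (series):
R_plywood = L/(kA) = 0.15/(0.112×10.1) = 0.1326 K/W
R_mineral wool = L/(kA) = 0.055/(0.0423×10.1) = 0.1287 K/W
R_hardwood = L/(kA) = 0.205/(0.152×10.1) = 0.1335 K/W
R_outer film = 1/(h_o·A) = 1/(4.8×10.1) = 0.02063 K/W
R_total = 0.4155 K/W
Q = ΔT / R_total = 14 / 0.4155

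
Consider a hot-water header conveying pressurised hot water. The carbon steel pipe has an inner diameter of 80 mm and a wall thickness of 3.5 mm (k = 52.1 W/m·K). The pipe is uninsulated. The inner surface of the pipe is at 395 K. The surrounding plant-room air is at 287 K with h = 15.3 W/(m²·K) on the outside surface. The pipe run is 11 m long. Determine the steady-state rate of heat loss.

Cylindrical conduction, so R = ln(r₂/r₁)/(2πkL) per layer, in series:
R_carbon steel pipe wall = ln(43.5/40)/(2π×52.1×11) = 2.329×10^-5 K/W
R_outer film = 1/(h_o·2πr_oL) = 1/(15.3×2π×0.0435×11) = 0.02174 K/W
R_total = 0.02176 K/W
Q = ΔT/R_total = 108/0.02176

Q ≈ 4960 W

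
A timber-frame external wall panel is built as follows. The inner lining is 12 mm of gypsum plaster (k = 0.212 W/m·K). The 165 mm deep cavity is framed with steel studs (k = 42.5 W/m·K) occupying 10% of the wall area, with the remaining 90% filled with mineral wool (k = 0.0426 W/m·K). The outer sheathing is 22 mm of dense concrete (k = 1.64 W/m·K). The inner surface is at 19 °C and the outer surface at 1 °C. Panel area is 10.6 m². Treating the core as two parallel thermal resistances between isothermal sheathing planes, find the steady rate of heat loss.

Sheathing layers in series; stud and cavity paths in parallel between them.
R_inner = 0.012/(0.212×10.6) = 0.00534 K/W
R_stud  = 0.165/(42.5×0.1×10.6) = 0.003663 K/W
R_cav   = 0.165/(0.0426×0.9×10.6) = 0.406 K/W
1/R_core = 1/R_stud + 1/R_cav → R_core = 0.00363 K/W
R_outer = 0.022/(1.64×10.6) = 0.001266 K/W
R_total = 0.01024 K/W
Q = ΔT/R_total = 18/0.01024

Q ≈ 1760 W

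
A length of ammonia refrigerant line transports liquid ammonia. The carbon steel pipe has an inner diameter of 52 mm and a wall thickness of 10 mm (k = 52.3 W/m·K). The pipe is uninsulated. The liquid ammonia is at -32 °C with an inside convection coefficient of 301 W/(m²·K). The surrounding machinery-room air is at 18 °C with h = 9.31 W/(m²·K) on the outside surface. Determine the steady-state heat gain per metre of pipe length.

Radial resistances (cylindrical: R_cond = ln(r_o/r_i)/(2πkL), R_conv = 1/(h·2πrL)):
R_inner film = 1/(h_i·2πr₁L) = 1/(301×2π×0.026×1) = 0.02034 K/W
R_carbon steel pipe wall = ln(36/26)/(2π×52.3×1) = 9.903×10^-4 K/W
R_outer film = 1/(h_o·2πr_oL) = 1/(9.31×2π×0.036×1) = 0.4749 K/W
R_total = 0.4962 K/W
Q = ΔT/R_total = 50/0.4962

q′ ≈ 101 W/m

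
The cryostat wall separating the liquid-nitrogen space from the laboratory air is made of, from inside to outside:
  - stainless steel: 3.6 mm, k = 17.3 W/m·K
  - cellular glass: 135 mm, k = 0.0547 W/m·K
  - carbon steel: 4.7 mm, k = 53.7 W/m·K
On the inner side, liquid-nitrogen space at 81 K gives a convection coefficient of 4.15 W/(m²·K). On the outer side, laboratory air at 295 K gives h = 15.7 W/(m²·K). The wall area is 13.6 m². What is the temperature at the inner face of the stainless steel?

T ≈ 99.6 K

Model the wall as resistances in series:
R_inner film = 1/(h_i·A) = 1/(4.15×13.6) = 0.01772 K/W
R_stainless steel = L/(kA) = 0.0036/(17.3×13.6) = 1.53×10^-5 K/W
R_cellular glass = L/(kA) = 0.135/(0.0547×13.6) = 0.1815 K/W
R_carbon steel = L/(kA) = 0.0047/(53.7×13.6) = 6.436×10^-6 K/W
R_outer film = 1/(h_o·A) = 1/(15.7×13.6) = 0.004683 K/W
R_total = 0.2039 K/W;  Q = ΔT/R_total = 214/0.2039 = 1050 W
T_interface = T_inner + Q·ΣR(inner→interface) = 81 + 1050×0.01772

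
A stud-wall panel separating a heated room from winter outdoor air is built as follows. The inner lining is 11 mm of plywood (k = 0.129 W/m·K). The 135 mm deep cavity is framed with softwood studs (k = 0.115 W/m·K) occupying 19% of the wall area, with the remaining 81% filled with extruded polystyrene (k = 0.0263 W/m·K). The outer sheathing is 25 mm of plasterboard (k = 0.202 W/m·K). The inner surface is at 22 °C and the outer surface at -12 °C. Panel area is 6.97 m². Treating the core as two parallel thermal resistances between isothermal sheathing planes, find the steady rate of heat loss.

Q ≈ 71 W

Sheathing layers in series; stud and cavity paths in parallel between them.
R_inner = 0.011/(0.129×6.97) = 0.01223 K/W
R_stud  = 0.135/(0.115×0.19×6.97) = 0.8864 K/W
R_cav   = 0.135/(0.0263×0.81×6.97) = 0.9092 K/W
1/R_core = 1/R_stud + 1/R_cav → R_core = 0.4488 K/W
R_outer = 0.025/(0.202×6.97) = 0.01776 K/W
R_total = 0.4788 K/W
Q = ΔT/R_total = 34/0.4788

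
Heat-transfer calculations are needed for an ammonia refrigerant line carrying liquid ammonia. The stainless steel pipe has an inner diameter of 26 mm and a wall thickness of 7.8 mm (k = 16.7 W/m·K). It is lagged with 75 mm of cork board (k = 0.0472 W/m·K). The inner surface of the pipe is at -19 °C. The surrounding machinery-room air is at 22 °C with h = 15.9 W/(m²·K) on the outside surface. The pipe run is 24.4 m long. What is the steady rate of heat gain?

For a radial system each layer contributes R = ln(r_out/r_in)/(2πkL); films add R = 1/(hA).
R_stainless steel pipe wall = ln(20.8/13)/(2π×16.7×24.4) = 1.836×10^-4 K/W
R_cork board = ln(95.8/20.8)/(2π×0.0472×24.4) = 0.2111 K/W
R_outer film = 1/(h_o·2πr_oL) = 1/(15.9×2π×0.0958×24.4) = 0.004282 K/W
R_total = 0.2155 K/W
Q = ΔT/R_total = 41/0.2155

Q ≈ 190 W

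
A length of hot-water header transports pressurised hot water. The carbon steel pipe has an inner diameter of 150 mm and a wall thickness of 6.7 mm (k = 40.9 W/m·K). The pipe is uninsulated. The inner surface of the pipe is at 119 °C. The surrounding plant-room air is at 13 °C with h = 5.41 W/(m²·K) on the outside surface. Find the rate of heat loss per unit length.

Per-layer cylindrical resistances, series-summed:
R_carbon steel pipe wall = ln(81.7/75)/(2π×40.9×1) = 3.33×10^-4 K/W
R_outer film = 1/(h_o·2πr_oL) = 1/(5.41×2π×0.0817×1) = 0.3601 K/W
R_total = 0.3604 K/W
Q = ΔT/R_total = 106/0.3604

q′ ≈ 294 W/m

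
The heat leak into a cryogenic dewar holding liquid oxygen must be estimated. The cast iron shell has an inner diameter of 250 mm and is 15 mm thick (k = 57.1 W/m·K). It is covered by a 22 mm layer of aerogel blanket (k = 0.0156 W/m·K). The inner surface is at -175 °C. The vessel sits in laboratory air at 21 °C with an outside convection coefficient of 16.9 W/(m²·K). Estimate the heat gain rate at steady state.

Q ≈ 38.2 W

Each spherical layer contributes R = (1/r_i − 1/r_o)/(4πk):
R_cast iron shell = (1/0.125 − 1/0.14)/(4π×57.1) = 0.001195 K/W
R_aerogel blanket = (1/0.14 − 1/0.162)/(4π×0.0156) = 4.948 K/W
R_outer film = 1/(h·4πr_o²) = 1/(16.9×4π×0.162²) = 0.1794 K/W
R_total = 5.129 K/W
Q = ΔT/R_total = 196/5.129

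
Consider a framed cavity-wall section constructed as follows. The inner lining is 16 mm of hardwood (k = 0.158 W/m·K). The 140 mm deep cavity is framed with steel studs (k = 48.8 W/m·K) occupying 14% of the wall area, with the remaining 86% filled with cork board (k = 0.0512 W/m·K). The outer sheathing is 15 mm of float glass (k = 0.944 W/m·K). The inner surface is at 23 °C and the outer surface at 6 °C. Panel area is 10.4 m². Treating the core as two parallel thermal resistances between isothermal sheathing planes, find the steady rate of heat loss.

Q ≈ 1290 W

Sheathing layers in series; stud and cavity paths in parallel between them.
R_inner = 0.016/(0.158×10.4) = 0.009737 K/W
R_stud  = 0.14/(48.8×0.14×10.4) = 0.00197 K/W
R_cav   = 0.14/(0.0512×0.86×10.4) = 0.3057 K/W
1/R_core = 1/R_stud + 1/R_cav → R_core = 0.001958 K/W
R_outer = 0.015/(0.944×10.4) = 0.001528 K/W
R_total = 0.01322 K/W
Q = ΔT/R_total = 17/0.01322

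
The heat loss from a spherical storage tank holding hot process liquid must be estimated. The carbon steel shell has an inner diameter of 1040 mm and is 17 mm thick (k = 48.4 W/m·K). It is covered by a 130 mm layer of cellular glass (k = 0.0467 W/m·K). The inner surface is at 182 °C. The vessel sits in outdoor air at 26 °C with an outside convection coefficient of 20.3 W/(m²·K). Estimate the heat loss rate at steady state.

For a spherical shell R = (1/r₁ − 1/r₂)/(4πk); film R = 1/(h·4πr²). In series:
R_carbon steel shell = (1/0.52 − 1/0.537)/(4π×48.4) = 1.001×10^-4 K/W
R_cellular glass = (1/0.537 − 1/0.667)/(4π×0.0467) = 0.6185 K/W
R_outer film = 1/(h·4πr_o²) = 1/(20.3×4π×0.667²) = 0.008811 K/W
R_total = 0.6274 K/W
Q = ΔT/R_total = 156/0.6274

Q ≈ 249 W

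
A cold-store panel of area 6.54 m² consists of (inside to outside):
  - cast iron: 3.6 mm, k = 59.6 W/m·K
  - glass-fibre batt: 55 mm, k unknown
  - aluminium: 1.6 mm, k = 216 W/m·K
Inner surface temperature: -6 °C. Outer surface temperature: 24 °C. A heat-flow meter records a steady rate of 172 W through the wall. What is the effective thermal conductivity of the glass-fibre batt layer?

k ≈ 0.0482 W/(m·K)

Treating each layer as a thermal resistance in series:
R_cast iron = L/(kA) = 0.0036/(59.6×6.54) = 9.236×10^-6 K/W
R_aluminium = L/(kA) = 0.0016/(216×6.54) = 1.133×10^-6 K/W
Sum of known resistances R_other = 1.037×10^-5 K/W
Total R = ΔT/Q = 30/172 = 0.1744 K/W
R_glass-fibre batt = R_total − R_other = 0.1744 K/W
k = L/(R·A) = 0.055/(0.1744×6.54)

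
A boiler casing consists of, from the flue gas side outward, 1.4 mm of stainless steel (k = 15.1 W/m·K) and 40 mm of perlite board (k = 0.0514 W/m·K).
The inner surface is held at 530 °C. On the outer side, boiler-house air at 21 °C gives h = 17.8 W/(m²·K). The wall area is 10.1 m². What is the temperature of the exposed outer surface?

Treating each layer as a thermal resistance in series:
R_stainless steel = L/(kA) = 0.0014/(15.1×10.1) = 9.18×10^-6 K/W
R_perlite board = L/(kA) = 0.04/(0.0514×10.1) = 0.07705 K/W
R_outer film = 1/(h_o·A) = 1/(17.8×10.1) = 0.005562 K/W
R_total = 0.08262 K/W;  Q = ΔT/R_total = 509/0.08262 = 6161 W
T_interface = T_inner − Q·ΣR(inner→interface) = 530 − 6160×0.07706

T ≈ 55.3 °C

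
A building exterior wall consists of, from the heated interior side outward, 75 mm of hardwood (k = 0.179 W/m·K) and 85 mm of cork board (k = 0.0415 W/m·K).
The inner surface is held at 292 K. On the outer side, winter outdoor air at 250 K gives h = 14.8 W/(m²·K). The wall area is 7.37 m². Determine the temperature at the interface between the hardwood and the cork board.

T ≈ 285 K

Model the wall as resistances in series:
R_hardwood = L/(kA) = 0.075/(0.179×7.37) = 0.05685 K/W
R_cork board = L/(kA) = 0.085/(0.0415×7.37) = 0.2779 K/W
R_outer film = 1/(h_o·A) = 1/(14.8×7.37) = 0.009168 K/W
R_total = 0.3439 K/W;  Q = ΔT/R_total = 42/0.3439 = 122.1 W
T_interface = T_inner − Q·ΣR(inner→interface) = 292 − 122×0.05685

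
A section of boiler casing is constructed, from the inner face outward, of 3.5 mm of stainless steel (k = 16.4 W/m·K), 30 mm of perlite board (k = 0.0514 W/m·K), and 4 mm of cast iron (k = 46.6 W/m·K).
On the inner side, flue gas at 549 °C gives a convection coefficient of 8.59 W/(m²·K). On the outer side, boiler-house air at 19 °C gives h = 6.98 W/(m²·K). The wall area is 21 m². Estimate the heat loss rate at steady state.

Q ≈ 13200 W

Model the wall as resistances in series:
R_inner film = 1/(h_i·A) = 1/(8.59×21) = 0.005544 K/W
R_stainless steel = L/(kA) = 0.0035/(16.4×21) = 1.016×10^-5 K/W
R_perlite board = L/(kA) = 0.03/(0.0514×21) = 0.02779 K/W
R_cast iron = L/(kA) = 0.004/(46.6×21) = 4.087×10^-6 K/W
R_outer film = 1/(h_o·A) = 1/(6.98×21) = 0.006822 K/W
R_total = 0.04017 K/W
Q = ΔT / R_total = 530 / 0.04017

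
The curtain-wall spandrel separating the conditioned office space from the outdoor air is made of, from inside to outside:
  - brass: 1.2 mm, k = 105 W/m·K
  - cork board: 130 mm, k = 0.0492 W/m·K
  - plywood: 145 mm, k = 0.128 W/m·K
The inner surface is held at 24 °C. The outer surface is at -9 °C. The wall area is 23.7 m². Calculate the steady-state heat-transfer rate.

Treating each layer as a thermal resistance in series:
R_brass = L/(kA) = 0.0012/(105×23.7) = 4.822×10^-7 K/W
R_cork board = L/(kA) = 0.13/(0.0492×23.7) = 0.1115 K/W
R_plywood = L/(kA) = 0.145/(0.128×23.7) = 0.0478 K/W
R_total = 0.1593 K/W
Q = ΔT / R_total = 33 / 0.1593

Q ≈ 207 W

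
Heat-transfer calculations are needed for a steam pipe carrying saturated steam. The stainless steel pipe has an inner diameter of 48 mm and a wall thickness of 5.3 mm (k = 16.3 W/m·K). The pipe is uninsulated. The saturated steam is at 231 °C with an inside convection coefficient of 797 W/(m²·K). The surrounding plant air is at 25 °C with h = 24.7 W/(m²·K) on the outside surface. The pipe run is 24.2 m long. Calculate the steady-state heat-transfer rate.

Q ≈ 21700 W

Treating each annulus and film as a series resistance:
R_inner film = 1/(h_i·2πr₁L) = 1/(797×2π×0.024×24.2) = 3.438×10^-4 K/W
R_stainless steel pipe wall = ln(29.3/24)/(2π×16.3×24.2) = 8.051×10^-5 K/W
R_outer film = 1/(h_o·2πr_oL) = 1/(24.7×2π×0.0293×24.2) = 0.009087 K/W
R_total = 0.009512 K/W
Q = ΔT/R_total = 206/0.009512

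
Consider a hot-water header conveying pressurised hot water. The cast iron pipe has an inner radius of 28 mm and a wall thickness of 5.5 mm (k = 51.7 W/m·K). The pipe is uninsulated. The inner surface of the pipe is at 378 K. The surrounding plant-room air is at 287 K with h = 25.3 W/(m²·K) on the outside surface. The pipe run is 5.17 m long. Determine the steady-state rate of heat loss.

Treating each annulus and film as a series resistance:
R_cast iron pipe wall = ln(33.5/28)/(2π×51.7×5.17) = 1.068×10^-4 K/W
R_outer film = 1/(h_o·2πr_oL) = 1/(25.3×2π×0.0335×5.17) = 0.03632 K/W
R_total = 0.03643 K/W
Q = ΔT/R_total = 91/0.03643

Q ≈ 2500 W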